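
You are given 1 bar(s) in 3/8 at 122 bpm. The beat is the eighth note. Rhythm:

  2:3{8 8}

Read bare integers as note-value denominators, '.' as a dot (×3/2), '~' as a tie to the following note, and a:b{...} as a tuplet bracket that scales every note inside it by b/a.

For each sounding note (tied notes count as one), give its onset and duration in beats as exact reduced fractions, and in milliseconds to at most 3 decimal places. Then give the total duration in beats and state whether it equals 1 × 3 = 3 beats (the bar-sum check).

1) 0.0ms=0b +737.705ms=3/2b
2) 737.705ms=3/2b +737.705ms=3/2b
Σ=3b of 3 (122bpm 3/8) — PASS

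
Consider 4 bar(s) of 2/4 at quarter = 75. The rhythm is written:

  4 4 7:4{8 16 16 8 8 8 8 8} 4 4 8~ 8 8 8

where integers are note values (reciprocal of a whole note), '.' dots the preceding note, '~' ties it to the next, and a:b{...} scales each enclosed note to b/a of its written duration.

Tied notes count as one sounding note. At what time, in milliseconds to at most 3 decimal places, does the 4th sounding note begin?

note 4 onset = 16/7b = 1828.571ms

1. 0.0ms @ 0 + 800.0ms (1)
2. 800.0ms @ 1 + 800.0ms (1)
3. 1600.0ms @ 2 + 228.571ms (2/7)
4. 1828.571ms @ 16/7 + 114.286ms (1/7)
5. 1942.857ms @ 17/7 + 114.286ms (1/7)
6. 2057.143ms @ 18/7 + 228.571ms (2/7)
7. 2285.714ms @ 20/7 + 228.571ms (2/7)
8. 2514.286ms @ 22/7 + 228.571ms (2/7)
9. 2742.857ms @ 24/7 + 228.571ms (2/7)
10. 2971.429ms @ 26/7 + 228.571ms (2/7)
11. 3200.0ms @ 4 + 800.0ms (1)
12. 4000.0ms @ 5 + 800.0ms (1)
13. 4800.0ms @ 6 + 800.0ms (1)
14. 5600.0ms @ 7 + 400.0ms (1/2)
15. 6000.0ms @ 15/2 + 400.0ms (1/2)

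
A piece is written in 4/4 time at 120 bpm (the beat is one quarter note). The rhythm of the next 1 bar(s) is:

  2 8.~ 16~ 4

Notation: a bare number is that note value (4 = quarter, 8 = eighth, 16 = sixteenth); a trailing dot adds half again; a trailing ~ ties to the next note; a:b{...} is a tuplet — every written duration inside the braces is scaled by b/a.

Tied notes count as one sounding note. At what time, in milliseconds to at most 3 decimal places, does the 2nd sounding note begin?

1. 0.0ms @ 0 + 1000.0ms (2)
2. 1000.0ms @ 2 + 1000.0ms (2)

note 2 onset = 2b = 1000.0ms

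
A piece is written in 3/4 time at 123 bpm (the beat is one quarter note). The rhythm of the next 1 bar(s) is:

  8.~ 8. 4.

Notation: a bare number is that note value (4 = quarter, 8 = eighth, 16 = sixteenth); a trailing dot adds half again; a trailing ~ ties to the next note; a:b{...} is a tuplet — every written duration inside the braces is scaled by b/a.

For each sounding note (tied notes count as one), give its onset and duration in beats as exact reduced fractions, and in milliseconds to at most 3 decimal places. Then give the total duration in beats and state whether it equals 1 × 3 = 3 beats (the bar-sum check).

1) 0.0ms=0b +731.707ms=3/2b
2) 731.707ms=3/2b +731.707ms=3/2b
Σ=3b of 3 (123bpm 3/4) — PASS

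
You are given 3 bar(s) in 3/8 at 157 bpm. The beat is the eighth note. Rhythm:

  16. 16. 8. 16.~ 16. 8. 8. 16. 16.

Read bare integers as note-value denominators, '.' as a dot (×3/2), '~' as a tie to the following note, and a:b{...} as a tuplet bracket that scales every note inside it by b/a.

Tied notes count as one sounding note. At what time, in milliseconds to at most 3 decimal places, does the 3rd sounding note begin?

1. 0.0ms @ 0 + 286.624ms (3/4)
2. 286.624ms @ 3/4 + 286.624ms (3/4)
3. 573.248ms @ 3/2 + 573.248ms (3/2)
4. 1146.497ms @ 3 + 573.248ms (3/2)
5. 1719.745ms @ 9/2 + 573.248ms (3/2)
6. 2292.994ms @ 6 + 573.248ms (3/2)
7. 2866.242ms @ 15/2 + 286.624ms (3/4)
8. 3152.866ms @ 33/4 + 286.624ms (3/4)

note 3 onset = 3/2b = 573.248ms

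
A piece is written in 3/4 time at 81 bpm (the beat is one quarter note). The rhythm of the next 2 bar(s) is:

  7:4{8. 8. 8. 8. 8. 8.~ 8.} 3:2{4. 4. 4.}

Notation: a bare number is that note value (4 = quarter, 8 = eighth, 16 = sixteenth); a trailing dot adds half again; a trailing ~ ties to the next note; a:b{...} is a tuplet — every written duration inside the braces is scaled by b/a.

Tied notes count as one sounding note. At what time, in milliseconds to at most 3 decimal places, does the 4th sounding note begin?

1. 0.0ms @ 0 + 317.46ms (3/7)
2. 317.46ms @ 3/7 + 317.46ms (3/7)
3. 634.921ms @ 6/7 + 317.46ms (3/7)
4. 952.381ms @ 9/7 + 317.46ms (3/7)
5. 1269.841ms @ 12/7 + 317.46ms (3/7)
6. 1587.302ms @ 15/7 + 634.921ms (6/7)
7. 2222.222ms @ 3 + 740.741ms (1)
8. 2962.963ms @ 4 + 740.741ms (1)
9. 3703.704ms @ 5 + 740.741ms (1)

note 4 onset = 9/7b = 952.381ms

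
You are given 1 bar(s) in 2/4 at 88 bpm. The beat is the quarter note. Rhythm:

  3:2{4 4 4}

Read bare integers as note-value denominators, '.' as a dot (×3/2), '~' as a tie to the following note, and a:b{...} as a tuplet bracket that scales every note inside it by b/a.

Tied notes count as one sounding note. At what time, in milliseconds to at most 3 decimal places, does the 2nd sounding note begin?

note 2 onset = 2/3b = 454.545ms

1. 0.0ms @ 0 + 454.545ms (2/3)
2. 454.545ms @ 2/3 + 454.545ms (2/3)
3. 909.091ms @ 4/3 + 454.545ms (2/3)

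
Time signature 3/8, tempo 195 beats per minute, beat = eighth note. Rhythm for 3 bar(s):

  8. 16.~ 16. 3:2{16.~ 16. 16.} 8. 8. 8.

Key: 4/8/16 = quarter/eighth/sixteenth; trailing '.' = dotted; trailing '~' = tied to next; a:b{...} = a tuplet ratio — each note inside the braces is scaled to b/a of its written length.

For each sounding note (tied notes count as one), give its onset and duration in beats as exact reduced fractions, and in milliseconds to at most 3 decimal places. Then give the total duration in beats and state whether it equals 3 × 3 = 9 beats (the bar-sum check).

1) 0.0ms=0b +461.538ms=3/2b
2) 461.538ms=3/2b +461.538ms=3/2b
3) 923.077ms=3b +307.692ms=1b
4) 1230.769ms=4b +153.846ms=1/2b
5) 1384.615ms=9/2b +461.538ms=3/2b
6) 1846.154ms=6b +461.538ms=3/2b
7) 2307.692ms=15/2b +461.538ms=3/2b
Σ=9b of 9 (195bpm 3/8) — PASS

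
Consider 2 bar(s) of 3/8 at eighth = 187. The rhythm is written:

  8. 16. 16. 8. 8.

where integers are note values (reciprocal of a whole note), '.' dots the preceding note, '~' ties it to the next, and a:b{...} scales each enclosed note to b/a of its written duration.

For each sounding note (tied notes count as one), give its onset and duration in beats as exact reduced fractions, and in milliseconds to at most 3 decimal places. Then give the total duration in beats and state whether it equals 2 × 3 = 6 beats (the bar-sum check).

1) 0.0ms=0b +481.283ms=3/2b
2) 481.283ms=3/2b +240.642ms=3/4b
3) 721.925ms=9/4b +240.642ms=3/4b
4) 962.567ms=3b +481.283ms=3/2b
5) 1443.85ms=9/2b +481.283ms=3/2b
Σ=6b of 6 (187bpm 3/8) — PASS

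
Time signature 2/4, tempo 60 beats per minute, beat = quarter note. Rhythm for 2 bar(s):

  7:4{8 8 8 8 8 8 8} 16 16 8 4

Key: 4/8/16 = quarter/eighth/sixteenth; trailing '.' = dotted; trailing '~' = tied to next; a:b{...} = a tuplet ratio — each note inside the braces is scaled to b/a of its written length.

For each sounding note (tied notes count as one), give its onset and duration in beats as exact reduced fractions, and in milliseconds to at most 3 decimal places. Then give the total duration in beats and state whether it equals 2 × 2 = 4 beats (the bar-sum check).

1) 0.0ms=0b +285.714ms=2/7b
2) 285.714ms=2/7b +285.714ms=2/7b
3) 571.429ms=4/7b +285.714ms=2/7b
4) 857.143ms=6/7b +285.714ms=2/7b
5) 1142.857ms=8/7b +285.714ms=2/7b
6) 1428.571ms=10/7b +285.714ms=2/7b
7) 1714.286ms=12/7b +285.714ms=2/7b
8) 2000.0ms=2b +250.0ms=1/4b
9) 2250.0ms=9/4b +250.0ms=1/4b
10) 2500.0ms=5/2b +500.0ms=1/2b
11) 3000.0ms=3b +1000.0ms=1b
Σ=4b of 4 (60bpm 2/4) — PASS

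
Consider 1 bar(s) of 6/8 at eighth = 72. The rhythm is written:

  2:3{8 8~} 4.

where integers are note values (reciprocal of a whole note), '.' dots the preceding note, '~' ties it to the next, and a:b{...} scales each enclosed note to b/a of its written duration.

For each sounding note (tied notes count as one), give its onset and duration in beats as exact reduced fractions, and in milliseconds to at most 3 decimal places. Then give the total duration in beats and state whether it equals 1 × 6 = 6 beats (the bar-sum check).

1) 0.0ms=0b +1250.0ms=3/2b
2) 1250.0ms=3/2b +3750.0ms=9/2b
Σ=6b of 6 (72bpm 6/8) — PASS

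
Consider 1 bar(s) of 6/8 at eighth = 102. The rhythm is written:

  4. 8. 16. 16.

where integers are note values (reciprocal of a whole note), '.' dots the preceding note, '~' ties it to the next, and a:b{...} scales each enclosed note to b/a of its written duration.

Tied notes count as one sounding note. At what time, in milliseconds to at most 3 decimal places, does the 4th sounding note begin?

note 4 onset = 21/4b = 3088.235ms

1. 0.0ms @ 0 + 1764.706ms (3)
2. 1764.706ms @ 3 + 882.353ms (3/2)
3. 2647.059ms @ 9/2 + 441.176ms (3/4)
4. 3088.235ms @ 21/4 + 441.176ms (3/4)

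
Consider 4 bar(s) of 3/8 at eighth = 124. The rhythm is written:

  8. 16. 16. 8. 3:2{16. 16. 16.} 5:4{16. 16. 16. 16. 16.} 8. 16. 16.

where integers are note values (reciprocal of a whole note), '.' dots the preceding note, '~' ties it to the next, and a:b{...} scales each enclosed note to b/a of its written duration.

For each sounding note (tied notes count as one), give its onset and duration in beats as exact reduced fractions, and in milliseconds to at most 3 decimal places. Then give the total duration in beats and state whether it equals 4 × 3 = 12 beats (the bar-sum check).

1) 0.0ms=0b +725.806ms=3/2b
2) 725.806ms=3/2b +362.903ms=3/4b
3) 1088.71ms=9/4b +362.903ms=3/4b
4) 1451.613ms=3b +725.806ms=3/2b
5) 2177.419ms=9/2b +241.935ms=1/2b
6) 2419.355ms=5b +241.935ms=1/2b
7) 2661.29ms=11/2b +241.935ms=1/2b
8) 2903.226ms=6b +290.323ms=3/5b
9) 3193.548ms=33/5b +290.323ms=3/5b
10) 3483.871ms=36/5b +290.323ms=3/5b
11) 3774.194ms=39/5b +290.323ms=3/5b
12) 4064.516ms=42/5b +290.323ms=3/5b
13) 4354.839ms=9b +725.806ms=3/2b
14) 5080.645ms=21/2b +362.903ms=3/4b
15) 5443.548ms=45/4b +362.903ms=3/4b
Σ=12b of 12 (124bpm 3/8) — PASS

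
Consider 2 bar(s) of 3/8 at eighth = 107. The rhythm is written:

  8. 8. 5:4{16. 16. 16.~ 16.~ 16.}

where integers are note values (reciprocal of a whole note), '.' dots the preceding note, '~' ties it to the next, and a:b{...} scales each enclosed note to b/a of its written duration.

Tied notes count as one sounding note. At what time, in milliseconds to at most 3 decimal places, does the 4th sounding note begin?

note 4 onset = 18/5b = 2018.692ms

1. 0.0ms @ 0 + 841.121ms (3/2)
2. 841.121ms @ 3/2 + 841.121ms (3/2)
3. 1682.243ms @ 3 + 336.449ms (3/5)
4. 2018.692ms @ 18/5 + 336.449ms (3/5)
5. 2355.14ms @ 21/5 + 1009.346ms (9/5)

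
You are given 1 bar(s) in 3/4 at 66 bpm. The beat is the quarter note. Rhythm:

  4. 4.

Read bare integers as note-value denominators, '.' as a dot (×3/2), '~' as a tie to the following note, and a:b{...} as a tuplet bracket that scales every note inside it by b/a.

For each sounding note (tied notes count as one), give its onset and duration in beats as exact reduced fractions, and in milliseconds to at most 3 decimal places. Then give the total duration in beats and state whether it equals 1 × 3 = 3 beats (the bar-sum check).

1) 0.0ms=0b +1363.636ms=3/2b
2) 1363.636ms=3/2b +1363.636ms=3/2b
Σ=3b of 3 (66bpm 3/4) — PASS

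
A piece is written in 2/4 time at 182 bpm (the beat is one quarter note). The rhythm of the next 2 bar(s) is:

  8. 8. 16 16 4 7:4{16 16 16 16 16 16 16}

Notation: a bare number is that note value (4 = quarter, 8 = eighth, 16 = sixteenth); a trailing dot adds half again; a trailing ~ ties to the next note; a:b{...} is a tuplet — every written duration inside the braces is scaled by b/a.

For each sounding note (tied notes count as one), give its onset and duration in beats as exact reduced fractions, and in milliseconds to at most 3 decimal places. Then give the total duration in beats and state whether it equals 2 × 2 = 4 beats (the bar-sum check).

1) 0.0ms=0b +247.253ms=3/4b
2) 247.253ms=3/4b +247.253ms=3/4b
3) 494.505ms=3/2b +82.418ms=1/4b
4) 576.923ms=7/4b +82.418ms=1/4b
5) 659.341ms=2b +329.67ms=1b
6) 989.011ms=3b +47.096ms=1/7b
7) 1036.107ms=22/7b +47.096ms=1/7b
8) 1083.203ms=23/7b +47.096ms=1/7b
9) 1130.298ms=24/7b +47.096ms=1/7b
10) 1177.394ms=25/7b +47.096ms=1/7b
11) 1224.49ms=26/7b +47.096ms=1/7b
12) 1271.586ms=27/7b +47.096ms=1/7b
Σ=4b of 4 (182bpm 2/4) — PASS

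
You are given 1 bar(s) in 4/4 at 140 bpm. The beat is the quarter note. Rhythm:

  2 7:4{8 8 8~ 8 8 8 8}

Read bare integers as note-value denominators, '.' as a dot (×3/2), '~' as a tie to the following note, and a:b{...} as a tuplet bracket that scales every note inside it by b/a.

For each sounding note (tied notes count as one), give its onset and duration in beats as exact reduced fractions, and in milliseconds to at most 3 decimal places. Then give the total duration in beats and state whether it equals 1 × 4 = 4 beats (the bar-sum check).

1) 0.0ms=0b +857.143ms=2b
2) 857.143ms=2b +122.449ms=2/7b
3) 979.592ms=16/7b +122.449ms=2/7b
4) 1102.041ms=18/7b +244.898ms=4/7b
5) 1346.939ms=22/7b +122.449ms=2/7b
6) 1469.388ms=24/7b +122.449ms=2/7b
7) 1591.837ms=26/7b +122.449ms=2/7b
Σ=4b of 4 (140bpm 4/4) — PASS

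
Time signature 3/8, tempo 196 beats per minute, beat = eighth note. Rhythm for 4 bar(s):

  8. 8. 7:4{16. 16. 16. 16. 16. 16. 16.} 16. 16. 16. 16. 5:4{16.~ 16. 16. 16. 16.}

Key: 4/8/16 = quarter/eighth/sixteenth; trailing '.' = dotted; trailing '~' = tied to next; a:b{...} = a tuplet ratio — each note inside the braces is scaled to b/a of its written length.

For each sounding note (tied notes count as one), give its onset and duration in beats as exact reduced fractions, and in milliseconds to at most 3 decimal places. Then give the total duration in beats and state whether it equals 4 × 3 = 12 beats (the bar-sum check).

1) 0.0ms=0b +459.184ms=3/2b
2) 459.184ms=3/2b +459.184ms=3/2b
3) 918.367ms=3b +131.195ms=3/7b
4) 1049.563ms=24/7b +131.195ms=3/7b
5) 1180.758ms=27/7b +131.195ms=3/7b
6) 1311.953ms=30/7b +131.195ms=3/7b
7) 1443.149ms=33/7b +131.195ms=3/7b
8) 1574.344ms=36/7b +131.195ms=3/7b
9) 1705.539ms=39/7b +131.195ms=3/7b
10) 1836.735ms=6b +229.592ms=3/4b
11) 2066.327ms=27/4b +229.592ms=3/4b
12) 2295.918ms=15/2b +229.592ms=3/4b
13) 2525.51ms=33/4b +229.592ms=3/4b
14) 2755.102ms=9b +367.347ms=6/5b
15) 3122.449ms=51/5b +183.673ms=3/5b
16) 3306.122ms=54/5b +183.673ms=3/5b
17) 3489.796ms=57/5b +183.673ms=3/5b
Σ=12b of 12 (196bpm 3/8) — PASS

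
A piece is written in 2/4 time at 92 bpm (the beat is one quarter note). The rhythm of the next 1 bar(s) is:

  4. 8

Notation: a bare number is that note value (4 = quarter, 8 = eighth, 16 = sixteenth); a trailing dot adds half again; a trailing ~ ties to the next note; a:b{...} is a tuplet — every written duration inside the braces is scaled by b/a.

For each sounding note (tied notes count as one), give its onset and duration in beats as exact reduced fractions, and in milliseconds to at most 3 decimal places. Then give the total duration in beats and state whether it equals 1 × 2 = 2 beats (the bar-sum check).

1) 0.0ms=0b +978.261ms=3/2b
2) 978.261ms=3/2b +326.087ms=1/2b
Σ=2b of 2 (92bpm 2/4) — PASS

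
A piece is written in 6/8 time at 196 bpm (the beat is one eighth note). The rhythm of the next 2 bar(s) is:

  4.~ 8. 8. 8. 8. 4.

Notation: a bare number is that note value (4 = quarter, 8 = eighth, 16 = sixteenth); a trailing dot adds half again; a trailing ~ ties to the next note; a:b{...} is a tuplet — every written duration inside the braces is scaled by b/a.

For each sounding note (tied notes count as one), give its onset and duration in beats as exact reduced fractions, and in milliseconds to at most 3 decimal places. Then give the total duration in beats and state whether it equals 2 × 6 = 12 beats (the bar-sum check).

1) 0.0ms=0b +1377.551ms=9/2b
2) 1377.551ms=9/2b +459.184ms=3/2b
3) 1836.735ms=6b +459.184ms=3/2b
4) 2295.918ms=15/2b +459.184ms=3/2b
5) 2755.102ms=9b +918.367ms=3b
Σ=12b of 12 (196bpm 6/8) — PASS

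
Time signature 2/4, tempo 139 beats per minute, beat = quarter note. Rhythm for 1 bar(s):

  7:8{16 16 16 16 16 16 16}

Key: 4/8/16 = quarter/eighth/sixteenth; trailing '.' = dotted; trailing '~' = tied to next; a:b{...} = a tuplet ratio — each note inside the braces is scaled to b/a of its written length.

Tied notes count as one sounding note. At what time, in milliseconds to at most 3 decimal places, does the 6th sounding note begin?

note 6 onset = 10/7b = 616.65ms

1. 0.0ms @ 0 + 123.33ms (2/7)
2. 123.33ms @ 2/7 + 123.33ms (2/7)
3. 246.66ms @ 4/7 + 123.33ms (2/7)
4. 369.99ms @ 6/7 + 123.33ms (2/7)
5. 493.32ms @ 8/7 + 123.33ms (2/7)
6. 616.65ms @ 10/7 + 123.33ms (2/7)
7. 739.979ms @ 12/7 + 123.33ms (2/7)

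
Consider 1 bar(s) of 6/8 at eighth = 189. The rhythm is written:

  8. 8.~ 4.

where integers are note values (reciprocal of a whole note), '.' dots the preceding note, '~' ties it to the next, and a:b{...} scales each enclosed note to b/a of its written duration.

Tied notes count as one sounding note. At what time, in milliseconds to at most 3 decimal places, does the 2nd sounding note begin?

note 2 onset = 3/2b = 476.19ms

1. 0.0ms @ 0 + 476.19ms (3/2)
2. 476.19ms @ 3/2 + 1428.571ms (9/2)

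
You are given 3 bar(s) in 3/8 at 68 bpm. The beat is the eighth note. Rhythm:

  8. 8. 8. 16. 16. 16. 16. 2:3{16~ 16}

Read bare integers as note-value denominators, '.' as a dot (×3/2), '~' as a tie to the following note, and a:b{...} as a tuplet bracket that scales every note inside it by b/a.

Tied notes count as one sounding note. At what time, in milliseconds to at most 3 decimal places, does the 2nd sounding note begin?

1. 0.0ms @ 0 + 1323.529ms (3/2)
2. 1323.529ms @ 3/2 + 1323.529ms (3/2)
3. 2647.059ms @ 3 + 1323.529ms (3/2)
4. 3970.588ms @ 9/2 + 661.765ms (3/4)
5. 4632.353ms @ 21/4 + 661.765ms (3/4)
6. 5294.118ms @ 6 + 661.765ms (3/4)
7. 5955.882ms @ 27/4 + 661.765ms (3/4)
8. 6617.647ms @ 15/2 + 1323.529ms (3/2)

note 2 onset = 3/2b = 1323.529ms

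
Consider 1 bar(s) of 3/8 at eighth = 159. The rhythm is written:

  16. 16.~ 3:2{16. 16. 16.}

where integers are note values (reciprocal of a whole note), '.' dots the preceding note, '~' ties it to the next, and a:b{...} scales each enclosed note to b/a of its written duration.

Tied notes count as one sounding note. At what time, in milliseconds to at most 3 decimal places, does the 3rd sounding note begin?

note 3 onset = 2b = 754.717ms

1. 0.0ms @ 0 + 283.019ms (3/4)
2. 283.019ms @ 3/4 + 471.698ms (5/4)
3. 754.717ms @ 2 + 188.679ms (1/2)
4. 943.396ms @ 5/2 + 188.679ms (1/2)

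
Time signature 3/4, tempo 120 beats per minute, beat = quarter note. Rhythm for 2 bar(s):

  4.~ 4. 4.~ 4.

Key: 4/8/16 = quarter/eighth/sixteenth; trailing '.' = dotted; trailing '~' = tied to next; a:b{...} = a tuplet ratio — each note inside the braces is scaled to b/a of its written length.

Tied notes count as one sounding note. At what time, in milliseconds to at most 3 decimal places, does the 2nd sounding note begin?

1. 0.0ms @ 0 + 1500.0ms (3)
2. 1500.0ms @ 3 + 1500.0ms (3)

note 2 onset = 3b = 1500.0ms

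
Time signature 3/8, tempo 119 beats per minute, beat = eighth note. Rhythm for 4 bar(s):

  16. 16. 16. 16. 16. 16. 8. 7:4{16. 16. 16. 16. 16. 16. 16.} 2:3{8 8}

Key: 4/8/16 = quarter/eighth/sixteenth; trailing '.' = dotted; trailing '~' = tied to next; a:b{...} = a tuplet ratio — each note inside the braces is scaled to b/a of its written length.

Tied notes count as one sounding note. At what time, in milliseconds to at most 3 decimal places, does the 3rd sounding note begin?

1. 0.0ms @ 0 + 378.151ms (3/4)
2. 378.151ms @ 3/4 + 378.151ms (3/4)
3. 756.303ms @ 3/2 + 378.151ms (3/4)
4. 1134.454ms @ 9/4 + 378.151ms (3/4)
5. 1512.605ms @ 3 + 378.151ms (3/4)
6. 1890.756ms @ 15/4 + 378.151ms (3/4)
7. 2268.908ms @ 9/2 + 756.303ms (3/2)
8. 3025.21ms @ 6 + 216.086ms (3/7)
9. 3241.297ms @ 45/7 + 216.086ms (3/7)
10. 3457.383ms @ 48/7 + 216.086ms (3/7)
11. 3673.469ms @ 51/7 + 216.086ms (3/7)
12. 3889.556ms @ 54/7 + 216.086ms (3/7)
13. 4105.642ms @ 57/7 + 216.086ms (3/7)
14. 4321.729ms @ 60/7 + 216.086ms (3/7)
15. 4537.815ms @ 9 + 756.303ms (3/2)
16. 5294.118ms @ 21/2 + 756.303ms (3/2)

note 3 onset = 3/2b = 756.303ms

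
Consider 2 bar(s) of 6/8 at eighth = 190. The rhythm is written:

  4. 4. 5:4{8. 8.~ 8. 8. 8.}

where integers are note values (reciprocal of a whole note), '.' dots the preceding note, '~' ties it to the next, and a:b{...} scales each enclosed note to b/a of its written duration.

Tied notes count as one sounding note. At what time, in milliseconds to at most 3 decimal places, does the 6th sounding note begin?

note 6 onset = 54/5b = 3410.526ms

1. 0.0ms @ 0 + 947.368ms (3)
2. 947.368ms @ 3 + 947.368ms (3)
3. 1894.737ms @ 6 + 378.947ms (6/5)
4. 2273.684ms @ 36/5 + 757.895ms (12/5)
5. 3031.579ms @ 48/5 + 378.947ms (6/5)
6. 3410.526ms @ 54/5 + 378.947ms (6/5)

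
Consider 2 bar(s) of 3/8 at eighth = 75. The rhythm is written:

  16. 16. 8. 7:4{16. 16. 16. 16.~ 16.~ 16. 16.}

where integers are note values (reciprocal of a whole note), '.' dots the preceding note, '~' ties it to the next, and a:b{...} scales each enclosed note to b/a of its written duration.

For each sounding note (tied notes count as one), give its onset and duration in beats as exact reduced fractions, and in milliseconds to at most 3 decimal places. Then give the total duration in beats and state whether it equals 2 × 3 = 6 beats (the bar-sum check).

1) 0.0ms=0b +600.0ms=3/4b
2) 600.0ms=3/4b +600.0ms=3/4b
3) 1200.0ms=3/2b +1200.0ms=3/2b
4) 2400.0ms=3b +342.857ms=3/7b
5) 2742.857ms=24/7b +342.857ms=3/7b
6) 3085.714ms=27/7b +342.857ms=3/7b
7) 3428.571ms=30/7b +1028.571ms=9/7b
8) 4457.143ms=39/7b +342.857ms=3/7b
Σ=6b of 6 (75bpm 3/8) — PASS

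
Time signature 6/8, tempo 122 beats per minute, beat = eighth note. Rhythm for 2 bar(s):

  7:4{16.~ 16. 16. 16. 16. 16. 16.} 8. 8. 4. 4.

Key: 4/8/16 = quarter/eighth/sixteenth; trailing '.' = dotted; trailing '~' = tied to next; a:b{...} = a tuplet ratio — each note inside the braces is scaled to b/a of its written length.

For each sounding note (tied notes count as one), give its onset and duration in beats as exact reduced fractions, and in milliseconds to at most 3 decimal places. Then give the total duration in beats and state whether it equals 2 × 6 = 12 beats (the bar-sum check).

1) 0.0ms=0b +421.546ms=6/7b
2) 421.546ms=6/7b +210.773ms=3/7b
3) 632.319ms=9/7b +210.773ms=3/7b
4) 843.091ms=12/7b +210.773ms=3/7b
5) 1053.864ms=15/7b +210.773ms=3/7b
6) 1264.637ms=18/7b +210.773ms=3/7b
7) 1475.41ms=3b +737.705ms=3/2b
8) 2213.115ms=9/2b +737.705ms=3/2b
9) 2950.82ms=6b +1475.41ms=3b
10) 4426.23ms=9b +1475.41ms=3b
Σ=12b of 12 (122bpm 6/8) — PASS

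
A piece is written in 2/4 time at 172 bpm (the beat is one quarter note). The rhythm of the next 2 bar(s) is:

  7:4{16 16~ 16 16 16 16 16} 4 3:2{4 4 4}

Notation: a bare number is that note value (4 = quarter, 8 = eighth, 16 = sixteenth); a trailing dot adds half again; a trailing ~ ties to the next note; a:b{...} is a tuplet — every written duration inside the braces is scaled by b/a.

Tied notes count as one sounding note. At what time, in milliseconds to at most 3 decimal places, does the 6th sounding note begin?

1. 0.0ms @ 0 + 49.834ms (1/7)
2. 49.834ms @ 1/7 + 99.668ms (2/7)
3. 149.502ms @ 3/7 + 49.834ms (1/7)
4. 199.336ms @ 4/7 + 49.834ms (1/7)
5. 249.169ms @ 5/7 + 49.834ms (1/7)
6. 299.003ms @ 6/7 + 49.834ms (1/7)
7. 348.837ms @ 1 + 348.837ms (1)
8. 697.674ms @ 2 + 232.558ms (2/3)
9. 930.233ms @ 8/3 + 232.558ms (2/3)
10. 1162.791ms @ 10/3 + 232.558ms (2/3)

note 6 onset = 6/7b = 299.003ms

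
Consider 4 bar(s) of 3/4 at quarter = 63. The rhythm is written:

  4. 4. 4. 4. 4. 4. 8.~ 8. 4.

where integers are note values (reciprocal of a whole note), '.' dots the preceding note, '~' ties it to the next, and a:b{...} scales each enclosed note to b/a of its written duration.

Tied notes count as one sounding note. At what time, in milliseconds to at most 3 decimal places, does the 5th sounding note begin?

note 5 onset = 6b = 5714.286ms

1. 0.0ms @ 0 + 1428.571ms (3/2)
2. 1428.571ms @ 3/2 + 1428.571ms (3/2)
3. 2857.143ms @ 3 + 1428.571ms (3/2)
4. 4285.714ms @ 9/2 + 1428.571ms (3/2)
5. 5714.286ms @ 6 + 1428.571ms (3/2)
6. 7142.857ms @ 15/2 + 1428.571ms (3/2)
7. 8571.429ms @ 9 + 1428.571ms (3/2)
8. 10000.0ms @ 21/2 + 1428.571ms (3/2)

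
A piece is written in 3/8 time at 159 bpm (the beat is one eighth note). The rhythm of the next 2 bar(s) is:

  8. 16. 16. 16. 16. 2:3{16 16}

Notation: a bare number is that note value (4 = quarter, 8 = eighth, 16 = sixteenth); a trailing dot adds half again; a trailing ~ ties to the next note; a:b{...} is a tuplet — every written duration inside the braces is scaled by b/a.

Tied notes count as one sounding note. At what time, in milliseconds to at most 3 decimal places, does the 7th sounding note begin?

1. 0.0ms @ 0 + 566.038ms (3/2)
2. 566.038ms @ 3/2 + 283.019ms (3/4)
3. 849.057ms @ 9/4 + 283.019ms (3/4)
4. 1132.075ms @ 3 + 283.019ms (3/4)
5. 1415.094ms @ 15/4 + 283.019ms (3/4)
6. 1698.113ms @ 9/2 + 283.019ms (3/4)
7. 1981.132ms @ 21/4 + 283.019ms (3/4)

note 7 onset = 21/4b = 1981.132ms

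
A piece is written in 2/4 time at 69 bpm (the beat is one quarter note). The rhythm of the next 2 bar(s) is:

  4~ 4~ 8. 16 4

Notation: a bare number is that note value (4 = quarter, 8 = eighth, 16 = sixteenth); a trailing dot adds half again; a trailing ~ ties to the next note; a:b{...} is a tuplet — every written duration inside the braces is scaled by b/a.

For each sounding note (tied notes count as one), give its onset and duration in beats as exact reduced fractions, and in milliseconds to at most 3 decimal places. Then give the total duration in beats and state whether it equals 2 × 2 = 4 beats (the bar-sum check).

1) 0.0ms=0b +2391.304ms=11/4b
2) 2391.304ms=11/4b +217.391ms=1/4b
3) 2608.696ms=3b +869.565ms=1b
Σ=4b of 4 (69bpm 2/4) — PASS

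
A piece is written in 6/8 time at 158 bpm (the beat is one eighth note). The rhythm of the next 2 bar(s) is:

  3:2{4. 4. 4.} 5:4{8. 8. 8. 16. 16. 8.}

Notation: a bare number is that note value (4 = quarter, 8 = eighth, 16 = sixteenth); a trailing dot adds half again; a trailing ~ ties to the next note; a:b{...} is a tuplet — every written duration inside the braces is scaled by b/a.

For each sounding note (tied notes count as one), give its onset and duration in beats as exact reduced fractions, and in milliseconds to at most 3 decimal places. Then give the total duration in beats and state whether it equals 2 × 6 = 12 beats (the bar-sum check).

1) 0.0ms=0b +759.494ms=2b
2) 759.494ms=2b +759.494ms=2b
3) 1518.987ms=4b +759.494ms=2b
4) 2278.481ms=6b +455.696ms=6/5b
5) 2734.177ms=36/5b +455.696ms=6/5b
6) 3189.873ms=42/5b +455.696ms=6/5b
7) 3645.57ms=48/5b +227.848ms=3/5b
8) 3873.418ms=51/5b +227.848ms=3/5b
9) 4101.266ms=54/5b +455.696ms=6/5b
Σ=12b of 12 (158bpm 6/8) — PASS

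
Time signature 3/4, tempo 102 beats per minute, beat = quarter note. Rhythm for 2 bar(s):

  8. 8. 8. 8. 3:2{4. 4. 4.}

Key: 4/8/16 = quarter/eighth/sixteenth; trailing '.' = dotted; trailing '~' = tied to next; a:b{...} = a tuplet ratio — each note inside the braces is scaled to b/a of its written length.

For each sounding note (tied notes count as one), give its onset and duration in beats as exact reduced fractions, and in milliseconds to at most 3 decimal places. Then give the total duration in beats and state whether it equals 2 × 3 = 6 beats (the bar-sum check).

1) 0.0ms=0b +441.176ms=3/4b
2) 441.176ms=3/4b +441.176ms=3/4b
3) 882.353ms=3/2b +441.176ms=3/4b
4) 1323.529ms=9/4b +441.176ms=3/4b
5) 1764.706ms=3b +588.235ms=1b
6) 2352.941ms=4b +588.235ms=1b
7) 2941.176ms=5b +588.235ms=1b
Σ=6b of 6 (102bpm 3/4) — PASS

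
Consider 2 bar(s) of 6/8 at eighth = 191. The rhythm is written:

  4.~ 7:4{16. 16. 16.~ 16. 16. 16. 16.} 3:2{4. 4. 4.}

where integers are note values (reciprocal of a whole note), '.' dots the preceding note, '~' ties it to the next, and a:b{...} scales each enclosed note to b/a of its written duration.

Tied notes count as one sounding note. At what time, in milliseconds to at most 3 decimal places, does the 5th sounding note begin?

1. 0.0ms @ 0 + 1077.038ms (24/7)
2. 1077.038ms @ 24/7 + 134.63ms (3/7)
3. 1211.668ms @ 27/7 + 269.26ms (6/7)
4. 1480.927ms @ 33/7 + 134.63ms (3/7)
5. 1615.557ms @ 36/7 + 134.63ms (3/7)
6. 1750.187ms @ 39/7 + 134.63ms (3/7)
7. 1884.817ms @ 6 + 628.272ms (2)
8. 2513.089ms @ 8 + 628.272ms (2)
9. 3141.361ms @ 10 + 628.272ms (2)

note 5 onset = 36/7b = 1615.557ms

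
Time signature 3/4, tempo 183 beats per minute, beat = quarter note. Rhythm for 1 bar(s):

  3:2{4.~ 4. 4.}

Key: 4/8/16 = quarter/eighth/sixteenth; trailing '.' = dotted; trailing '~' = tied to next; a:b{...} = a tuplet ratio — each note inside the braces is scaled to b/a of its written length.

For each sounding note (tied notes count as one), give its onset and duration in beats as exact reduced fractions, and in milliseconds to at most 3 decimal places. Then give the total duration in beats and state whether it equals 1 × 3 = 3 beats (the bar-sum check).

1) 0.0ms=0b +655.738ms=2b
2) 655.738ms=2b +327.869ms=1b
Σ=3b of 3 (183bpm 3/4) — PASS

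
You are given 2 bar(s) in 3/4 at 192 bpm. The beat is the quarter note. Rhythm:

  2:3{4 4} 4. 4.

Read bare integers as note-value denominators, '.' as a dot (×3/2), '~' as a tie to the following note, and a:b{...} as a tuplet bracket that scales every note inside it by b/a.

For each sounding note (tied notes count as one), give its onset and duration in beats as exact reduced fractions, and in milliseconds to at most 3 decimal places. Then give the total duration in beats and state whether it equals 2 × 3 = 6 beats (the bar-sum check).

1) 0.0ms=0b +468.75ms=3/2b
2) 468.75ms=3/2b +468.75ms=3/2b
3) 937.5ms=3b +468.75ms=3/2b
4) 1406.25ms=9/2b +468.75ms=3/2b
Σ=6b of 6 (192bpm 3/4) — PASS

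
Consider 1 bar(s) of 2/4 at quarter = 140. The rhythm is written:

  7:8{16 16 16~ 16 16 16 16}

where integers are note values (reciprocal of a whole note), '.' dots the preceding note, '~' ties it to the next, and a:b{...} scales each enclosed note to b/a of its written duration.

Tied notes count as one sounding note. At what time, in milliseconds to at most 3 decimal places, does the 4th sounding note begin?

1. 0.0ms @ 0 + 122.449ms (2/7)
2. 122.449ms @ 2/7 + 122.449ms (2/7)
3. 244.898ms @ 4/7 + 244.898ms (4/7)
4. 489.796ms @ 8/7 + 122.449ms (2/7)
5. 612.245ms @ 10/7 + 122.449ms (2/7)
6. 734.694ms @ 12/7 + 122.449ms (2/7)

note 4 onset = 8/7b = 489.796ms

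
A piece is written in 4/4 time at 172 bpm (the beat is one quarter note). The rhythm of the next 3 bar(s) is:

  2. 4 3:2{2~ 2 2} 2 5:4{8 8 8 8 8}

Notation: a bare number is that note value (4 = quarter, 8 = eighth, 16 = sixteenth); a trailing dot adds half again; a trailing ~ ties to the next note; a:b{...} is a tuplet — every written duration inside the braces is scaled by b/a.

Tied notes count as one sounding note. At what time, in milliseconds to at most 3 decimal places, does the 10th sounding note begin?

note 10 onset = 58/5b = 4046.512ms

1. 0.0ms @ 0 + 1046.512ms (3)
2. 1046.512ms @ 3 + 348.837ms (1)
3. 1395.349ms @ 4 + 930.233ms (8/3)
4. 2325.581ms @ 20/3 + 465.116ms (4/3)
5. 2790.698ms @ 8 + 697.674ms (2)
6. 3488.372ms @ 10 + 139.535ms (2/5)
7. 3627.907ms @ 52/5 + 139.535ms (2/5)
8. 3767.442ms @ 54/5 + 139.535ms (2/5)
9. 3906.977ms @ 56/5 + 139.535ms (2/5)
10. 4046.512ms @ 58/5 + 139.535ms (2/5)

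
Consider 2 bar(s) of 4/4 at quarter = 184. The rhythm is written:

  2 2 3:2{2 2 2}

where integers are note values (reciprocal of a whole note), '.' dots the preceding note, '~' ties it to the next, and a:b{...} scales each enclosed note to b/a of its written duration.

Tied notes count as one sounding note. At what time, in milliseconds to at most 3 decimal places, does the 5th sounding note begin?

note 5 onset = 20/3b = 2173.913ms

1. 0.0ms @ 0 + 652.174ms (2)
2. 652.174ms @ 2 + 652.174ms (2)
3. 1304.348ms @ 4 + 434.783ms (4/3)
4. 1739.13ms @ 16/3 + 434.783ms (4/3)
5. 2173.913ms @ 20/3 + 434.783ms (4/3)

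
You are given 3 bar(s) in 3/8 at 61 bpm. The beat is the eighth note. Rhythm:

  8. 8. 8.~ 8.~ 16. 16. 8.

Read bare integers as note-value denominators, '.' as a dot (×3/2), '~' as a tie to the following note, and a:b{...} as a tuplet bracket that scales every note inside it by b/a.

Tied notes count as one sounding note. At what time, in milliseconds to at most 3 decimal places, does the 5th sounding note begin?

1. 0.0ms @ 0 + 1475.41ms (3/2)
2. 1475.41ms @ 3/2 + 1475.41ms (3/2)
3. 2950.82ms @ 3 + 3688.525ms (15/4)
4. 6639.344ms @ 27/4 + 737.705ms (3/4)
5. 7377.049ms @ 15/2 + 1475.41ms (3/2)

note 5 onset = 15/2b = 7377.049ms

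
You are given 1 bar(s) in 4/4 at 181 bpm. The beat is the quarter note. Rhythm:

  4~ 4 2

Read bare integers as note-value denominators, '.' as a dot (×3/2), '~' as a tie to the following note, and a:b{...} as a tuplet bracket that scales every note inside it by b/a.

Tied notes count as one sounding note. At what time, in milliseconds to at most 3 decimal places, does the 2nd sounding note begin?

note 2 onset = 2b = 662.983ms

1. 0.0ms @ 0 + 662.983ms (2)
2. 662.983ms @ 2 + 662.983ms (2)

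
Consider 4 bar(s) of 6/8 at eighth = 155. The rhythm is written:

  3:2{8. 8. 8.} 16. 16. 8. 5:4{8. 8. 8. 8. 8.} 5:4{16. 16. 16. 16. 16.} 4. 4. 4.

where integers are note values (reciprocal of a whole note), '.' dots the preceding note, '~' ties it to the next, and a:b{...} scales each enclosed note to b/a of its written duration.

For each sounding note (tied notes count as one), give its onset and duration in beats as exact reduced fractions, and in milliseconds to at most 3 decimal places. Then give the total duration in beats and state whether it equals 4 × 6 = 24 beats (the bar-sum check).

1) 0.0ms=0b +387.097ms=1b
2) 387.097ms=1b +387.097ms=1b
3) 774.194ms=2b +387.097ms=1b
4) 1161.29ms=3b +290.323ms=3/4b
5) 1451.613ms=15/4b +290.323ms=3/4b
6) 1741.935ms=9/2b +580.645ms=3/2b
7) 2322.581ms=6b +464.516ms=6/5b
8) 2787.097ms=36/5b +464.516ms=6/5b
9) 3251.613ms=42/5b +464.516ms=6/5b
10) 3716.129ms=48/5b +464.516ms=6/5b
11) 4180.645ms=54/5b +464.516ms=6/5b
12) 4645.161ms=12b +232.258ms=3/5b
13) 4877.419ms=63/5b +232.258ms=3/5b
14) 5109.677ms=66/5b +232.258ms=3/5b
15) 5341.935ms=69/5b +232.258ms=3/5b
16) 5574.194ms=72/5b +232.258ms=3/5b
17) 5806.452ms=15b +1161.29ms=3b
18) 6967.742ms=18b +1161.29ms=3b
19) 8129.032ms=21b +1161.29ms=3b
Σ=24b of 24 (155bpm 6/8) — PASS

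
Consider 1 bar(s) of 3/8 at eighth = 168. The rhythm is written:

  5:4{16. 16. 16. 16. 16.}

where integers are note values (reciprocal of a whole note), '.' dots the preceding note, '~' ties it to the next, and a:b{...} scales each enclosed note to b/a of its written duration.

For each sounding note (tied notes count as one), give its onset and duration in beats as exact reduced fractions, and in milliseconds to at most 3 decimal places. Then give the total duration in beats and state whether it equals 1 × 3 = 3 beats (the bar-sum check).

1) 0.0ms=0b +214.286ms=3/5b
2) 214.286ms=3/5b +214.286ms=3/5b
3) 428.571ms=6/5b +214.286ms=3/5b
4) 642.857ms=9/5b +214.286ms=3/5b
5) 857.143ms=12/5b +214.286ms=3/5b
Σ=3b of 3 (168bpm 3/8) — PASS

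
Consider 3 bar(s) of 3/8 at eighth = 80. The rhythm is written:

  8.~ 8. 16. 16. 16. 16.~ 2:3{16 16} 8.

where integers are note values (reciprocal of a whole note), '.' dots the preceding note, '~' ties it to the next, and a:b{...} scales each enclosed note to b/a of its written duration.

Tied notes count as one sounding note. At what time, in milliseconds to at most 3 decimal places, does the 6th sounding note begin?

note 6 onset = 27/4b = 5062.5ms

1. 0.0ms @ 0 + 2250.0ms (3)
2. 2250.0ms @ 3 + 562.5ms (3/4)
3. 2812.5ms @ 15/4 + 562.5ms (3/4)
4. 3375.0ms @ 9/2 + 562.5ms (3/4)
5. 3937.5ms @ 21/4 + 1125.0ms (3/2)
6. 5062.5ms @ 27/4 + 562.5ms (3/4)
7. 5625.0ms @ 15/2 + 1125.0ms (3/2)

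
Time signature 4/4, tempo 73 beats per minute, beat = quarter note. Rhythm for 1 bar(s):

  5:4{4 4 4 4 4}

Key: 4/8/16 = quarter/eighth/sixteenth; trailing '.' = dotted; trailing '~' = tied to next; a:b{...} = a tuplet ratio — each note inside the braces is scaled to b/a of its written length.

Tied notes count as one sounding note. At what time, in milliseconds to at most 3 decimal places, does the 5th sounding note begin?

1. 0.0ms @ 0 + 657.534ms (4/5)
2. 657.534ms @ 4/5 + 657.534ms (4/5)
3. 1315.068ms @ 8/5 + 657.534ms (4/5)
4. 1972.603ms @ 12/5 + 657.534ms (4/5)
5. 2630.137ms @ 16/5 + 657.534ms (4/5)

note 5 onset = 16/5b = 2630.137ms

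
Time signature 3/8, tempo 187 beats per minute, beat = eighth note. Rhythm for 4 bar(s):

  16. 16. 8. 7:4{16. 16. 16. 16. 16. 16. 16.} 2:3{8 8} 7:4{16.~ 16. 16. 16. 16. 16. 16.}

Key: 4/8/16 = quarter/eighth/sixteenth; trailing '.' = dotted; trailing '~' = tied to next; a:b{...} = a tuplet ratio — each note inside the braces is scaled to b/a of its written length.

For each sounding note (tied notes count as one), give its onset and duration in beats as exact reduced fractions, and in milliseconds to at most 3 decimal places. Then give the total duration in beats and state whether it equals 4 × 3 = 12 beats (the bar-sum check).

1) 0.0ms=0b +240.642ms=3/4b
2) 240.642ms=3/4b +240.642ms=3/4b
3) 481.283ms=3/2b +481.283ms=3/2b
4) 962.567ms=3b +137.51ms=3/7b
5) 1100.076ms=24/7b +137.51ms=3/7b
6) 1237.586ms=27/7b +137.51ms=3/7b
7) 1375.095ms=30/7b +137.51ms=3/7b
8) 1512.605ms=33/7b +137.51ms=3/7b
9) 1650.115ms=36/7b +137.51ms=3/7b
10) 1787.624ms=39/7b +137.51ms=3/7b
11) 1925.134ms=6b +481.283ms=3/2b
12) 2406.417ms=15/2b +481.283ms=3/2b
13) 2887.701ms=9b +275.019ms=6/7b
14) 3162.72ms=69/7b +137.51ms=3/7b
15) 3300.229ms=72/7b +137.51ms=3/7b
16) 3437.739ms=75/7b +137.51ms=3/7b
17) 3575.248ms=78/7b +137.51ms=3/7b
18) 3712.758ms=81/7b +137.51ms=3/7b
Σ=12b of 12 (187bpm 3/8) — PASS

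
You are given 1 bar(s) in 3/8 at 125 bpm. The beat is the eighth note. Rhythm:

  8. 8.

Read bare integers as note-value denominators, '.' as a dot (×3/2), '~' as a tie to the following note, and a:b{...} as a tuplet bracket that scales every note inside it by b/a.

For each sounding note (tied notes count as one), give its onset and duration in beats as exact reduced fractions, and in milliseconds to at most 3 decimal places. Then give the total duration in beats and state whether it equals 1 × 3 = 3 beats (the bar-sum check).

1) 0.0ms=0b +720.0ms=3/2b
2) 720.0ms=3/2b +720.0ms=3/2b
Σ=3b of 3 (125bpm 3/8) — PASS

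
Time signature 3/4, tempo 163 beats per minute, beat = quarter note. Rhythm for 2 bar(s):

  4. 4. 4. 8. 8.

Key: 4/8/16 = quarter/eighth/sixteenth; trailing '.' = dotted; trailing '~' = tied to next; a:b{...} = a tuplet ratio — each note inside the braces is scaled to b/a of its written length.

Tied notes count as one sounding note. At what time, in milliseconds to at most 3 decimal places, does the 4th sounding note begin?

note 4 onset = 9/2b = 1656.442ms

1. 0.0ms @ 0 + 552.147ms (3/2)
2. 552.147ms @ 3/2 + 552.147ms (3/2)
3. 1104.294ms @ 3 + 552.147ms (3/2)
4. 1656.442ms @ 9/2 + 276.074ms (3/4)
5. 1932.515ms @ 21/4 + 276.074ms (3/4)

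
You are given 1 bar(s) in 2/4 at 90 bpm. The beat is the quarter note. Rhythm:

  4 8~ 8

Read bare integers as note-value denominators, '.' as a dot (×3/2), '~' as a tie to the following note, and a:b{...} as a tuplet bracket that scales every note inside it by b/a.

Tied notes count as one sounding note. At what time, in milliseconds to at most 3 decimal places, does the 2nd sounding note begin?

note 2 onset = 1b = 666.667ms

1. 0.0ms @ 0 + 666.667ms (1)
2. 666.667ms @ 1 + 666.667ms (1)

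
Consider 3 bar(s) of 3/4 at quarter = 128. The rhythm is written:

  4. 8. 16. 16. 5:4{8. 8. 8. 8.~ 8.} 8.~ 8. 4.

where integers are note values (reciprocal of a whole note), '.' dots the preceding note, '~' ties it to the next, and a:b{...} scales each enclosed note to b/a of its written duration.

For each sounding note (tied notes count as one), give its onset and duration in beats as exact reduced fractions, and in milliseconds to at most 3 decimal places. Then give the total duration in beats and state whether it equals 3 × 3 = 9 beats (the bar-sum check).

1) 0.0ms=0b +703.125ms=3/2b
2) 703.125ms=3/2b +351.562ms=3/4b
3) 1054.688ms=9/4b +175.781ms=3/8b
4) 1230.469ms=21/8b +175.781ms=3/8b
5) 1406.25ms=3b +281.25ms=3/5b
6) 1687.5ms=18/5b +281.25ms=3/5b
7) 1968.75ms=21/5b +281.25ms=3/5b
8) 2250.0ms=24/5b +562.5ms=6/5b
9) 2812.5ms=6b +703.125ms=3/2b
10) 3515.625ms=15/2b +703.125ms=3/2b
Σ=9b of 9 (128bpm 3/4) — PASS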